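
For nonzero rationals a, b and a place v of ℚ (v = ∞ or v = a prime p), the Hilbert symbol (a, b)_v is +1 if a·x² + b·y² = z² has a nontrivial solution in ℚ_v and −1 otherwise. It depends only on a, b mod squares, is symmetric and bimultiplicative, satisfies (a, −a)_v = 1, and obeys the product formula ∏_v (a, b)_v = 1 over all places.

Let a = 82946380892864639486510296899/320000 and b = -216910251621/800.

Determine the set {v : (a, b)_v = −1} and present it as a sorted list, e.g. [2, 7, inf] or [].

[2, 29, 37, 53]

(a, b) ≡ (3525878, -113738) mod (ℚ^×)²; places V = {2, 3, 5, 7, 29, 31, 37, 53, ∞}.
(a,b)_7: α=4, u≡5; β=2, v≡3 (mod 7); (5|7)=-1, (3|7)=-1; sign (−1)^0·-1^2·-1^4 = +1.
(a,b)_3: α=8, u≡2; β=4, v≡1 (mod 3); (2|3)=-1, (1|3)=+1; sign (−1)^0·-1^4·+1^8 = +1.
(a,b)_31: α=5, u≡17; β=2, v≡18 (mod 31); (17|31)=-1, (18|31)=+1; sign (−1)^0·-1^2·+1^5 = +1.
(a,b)_2: α=-9, β=-5; u≡3, v≡3 (mod 8); ε(u)ε(v)=1·1, αω(v)=-9·1, βω(u)=-5·1; sum ≡ 1  ⇒  -1.
(a,b)_53: α=3, u≡13; β=1, v≡35 (mod 53); (13|53)=+1, (35|53)=-1; sign (−1)^0·+1^1·-1^3 = -1.
(a,b)_37: α=3, u≡22; β=1, v≡28 (mod 37); (22|37)=-1, (28|37)=+1; sign (−1)^0·-1^1·+1^3 = -1.
(a,b)_5: α=-4, u≡2; β=-2, v≡2 (mod 5); (2|5)=-1, (2|5)=-1; sign (−1)^0·-1^-2·-1^-4 = +1.
(a,b)_∞: sgn(3525878)=+, sgn(-113738)=−, so +1.
(a,b)_29: α=3, u≡2; β=1, v≡5 (mod 29); (2|29)=-1, (5|29)=+1; sign (−1)^0·-1^1·+1^3 = -1.
(3525878, -113738 / ℚ) ramifies at {2, 29, 37, 53}: a division algebra.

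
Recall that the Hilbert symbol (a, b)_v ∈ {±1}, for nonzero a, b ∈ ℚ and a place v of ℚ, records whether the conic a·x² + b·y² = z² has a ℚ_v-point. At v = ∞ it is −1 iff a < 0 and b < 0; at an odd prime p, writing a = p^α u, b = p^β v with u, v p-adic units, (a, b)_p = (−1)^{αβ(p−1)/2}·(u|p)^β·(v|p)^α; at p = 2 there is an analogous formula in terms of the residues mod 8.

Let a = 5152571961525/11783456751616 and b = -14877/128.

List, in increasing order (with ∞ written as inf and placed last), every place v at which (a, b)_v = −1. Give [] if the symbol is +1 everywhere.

(a, b) ≡ (29, -3306) mod (ℚ^×)²; places V = {2, 3, 5, 11, 17, 19, 23, 29, 53, ∞}.
(a,b)_5: α=2, u≡1; β=0, v≡1 (mod 5); (1|5)=+1, (1|5)=+1; sign (−1)^0·+1^0·+1^2 = +1.
(a,b)_19: α=2, u≡10; β=1, v≡16 (mod 19); (10|19)=-1, (16|19)=+1; sign (−1)^0·-1^1·+1^2 = -1.
(a,b)_53: α=-2, u≡49; β=0, v≡20 (mod 53); (49|53)=+1, (20|53)=-1; sign (−1)^0·+1^0·-1^-2 = +1.
(a,b)_29: α=3, u≡4; β=1, v≡8 (mod 29); (4|29)=+1, (8|29)=-1; sign (−1)^0·+1^1·-1^3 = -1.
(a,b)_2: α=-16, β=-7; u≡5, v≡3 (mod 8); ε(u)ε(v)=0·1, αω(v)=-16·1, βω(u)=-7·1; sum ≡ 1  ⇒  -1.
(a,b)_11: α=-2, u≡7; β=0, v≡4 (mod 11); (7|11)=-1, (4|11)=+1; sign (−1)^0·-1^0·+1^-2 = +1.
(a,b)_3: α=4, u≡2; β=3, v≡2 (mod 3); (2|3)=-1, (2|3)=-1; sign (−1)^0·-1^3·-1^4 = -1.
(a,b)_∞: sgn(29)=+, sgn(-3306)=−, so +1.
(a,b)_23: α=-2, u≡9; β=0, v≡18 (mod 23); (9|23)=+1, (18|23)=+1; sign (−1)^0·+1^0·+1^-2 = +1.
(a,b)_17: α=2, u≡14; β=0, v≡13 (mod 17); (14|17)=-1, (13|17)=+1; sign (−1)^0·-1^0·+1^2 = +1.
(29, -3306 / ℚ) ramifies at {2, 3, 19, 29}: a division algebra.

[2, 3, 19, 29]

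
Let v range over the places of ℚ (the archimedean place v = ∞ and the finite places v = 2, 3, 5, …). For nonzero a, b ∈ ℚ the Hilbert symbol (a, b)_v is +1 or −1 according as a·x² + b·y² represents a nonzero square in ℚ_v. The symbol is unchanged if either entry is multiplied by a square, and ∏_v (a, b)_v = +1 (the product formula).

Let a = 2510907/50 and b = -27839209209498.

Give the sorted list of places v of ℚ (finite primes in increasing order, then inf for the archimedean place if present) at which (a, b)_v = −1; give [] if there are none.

[2, 29]

Mod squares: a ≡ 102486, b ≡ -1178. Check v ∈ {∞, 2, 3, 5, 7, 19, 29, 31}.
v=7: a=7^2·(≡3), b=7^0·(≡6) mod 7; (3|7)=-1, (6|7)=-1; (−1)^{2·0·3}·(-1)^0·(-1)^2 = +1.
v=31: a=31^1·(≡16), b=31^3·(≡24) mod 31; (16|31)=+1, (24|31)=-1; (−1)^{1·3·15}·(+1)^3·(-1)^1 = +1.
v=19: a=19^1·(≡7), b=19^3·(≡12) mod 19; (7|19)=+1, (12|19)=-1; (−1)^{1·3·9}·(+1)^3·(-1)^1 = +1.
v=5: a=5^-2·(≡1), b=5^0·(≡2) mod 5; (1|5)=+1, (2|5)=-1; (−1)^{-2·0·2}·(+1)^0·(-1)^-2 = +1.
v=2: v_2(a)=-1, v_2(b)=1; units ≡ 3, 3 (mod 8); ε·ε+αω+βω = 1·1+-1·1+1·1 ≡ 1  ⇒  (a,b)_2 = -1.
v=∞: 102486 > 0 and -1178 < 0  ⇒  (a,b)_∞ = +1.
v=29: a=29^1·(≡5), b=29^2·(≡19) mod 29; (5|29)=+1, (19|29)=-1; (−1)^{1·2·14}·(+1)^2·(-1)^1 = -1.
v=3: a=3^1·(≡1), b=3^4·(≡1) mod 3; (1|3)=+1, (1|3)=+1; (−1)^{1·4·1}·(+1)^4·(+1)^1 = +1.
|Ram(102486, -1178)| = 2, even; anisotropic at {2, 29}.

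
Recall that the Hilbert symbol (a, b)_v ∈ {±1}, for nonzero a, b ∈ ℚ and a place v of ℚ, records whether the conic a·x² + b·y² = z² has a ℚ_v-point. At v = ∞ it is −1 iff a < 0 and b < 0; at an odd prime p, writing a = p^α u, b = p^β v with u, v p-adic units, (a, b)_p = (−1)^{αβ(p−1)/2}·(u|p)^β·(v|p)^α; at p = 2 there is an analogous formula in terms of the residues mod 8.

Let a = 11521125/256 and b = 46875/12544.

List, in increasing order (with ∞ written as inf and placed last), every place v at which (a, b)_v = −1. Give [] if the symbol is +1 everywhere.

(a, b) ≡ (1045, 3) mod (ℚ^×)²; places V = {2, 3, 5, 7, 11, 19, ∞}.
(a,b)_11: α=1, u≡7; β=0, v≡1 (mod 11); (7|11)=-1, (1|11)=+1; sign (−1)^0·-1^0·+1^1 = +1.
(a,b)_7: α=2, u≡4; β=-2, v≡6 (mod 7); (4|7)=+1, (6|7)=-1; sign (−1)^0·+1^-2·-1^2 = +1.
(a,b)_5: α=3, u≡4; β=6, v≡2 (mod 5); (4|5)=+1, (2|5)=-1; sign (−1)^0·+1^6·-1^3 = -1.
(a,b)_3: α=2, u≡1; β=1, v≡1 (mod 3); (1|3)=+1, (1|3)=+1; sign (−1)^0·+1^1·+1^2 = +1.
(a,b)_19: α=1, u≡1; β=0, v≡10 (mod 19); (1|19)=+1, (10|19)=-1; sign (−1)^0·+1^0·-1^1 = -1.
(a,b)_2: α=-8, β=-8; u≡5, v≡3 (mod 8); ε(u)ε(v)=0·1, αω(v)=-8·1, βω(u)=-8·1; sum ≡ 0  ⇒  +1.
(a,b)_∞: sgn(1045)=+, sgn(3)=+, so +1.
Ram(1045, 3) = {5, 19}; no ℚ_5-point on the conic.

[5, 19]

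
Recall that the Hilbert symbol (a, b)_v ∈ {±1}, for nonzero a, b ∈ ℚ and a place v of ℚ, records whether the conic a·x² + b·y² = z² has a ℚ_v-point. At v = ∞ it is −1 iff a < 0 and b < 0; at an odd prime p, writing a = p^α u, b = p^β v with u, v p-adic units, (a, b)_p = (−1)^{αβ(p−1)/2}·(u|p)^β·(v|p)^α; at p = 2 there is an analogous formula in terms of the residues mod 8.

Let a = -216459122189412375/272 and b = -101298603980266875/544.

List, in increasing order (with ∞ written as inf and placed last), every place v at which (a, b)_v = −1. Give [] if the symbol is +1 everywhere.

Mod squares: a ≡ -7735, b ≡ -243542. Check v ∈ {∞, 2, 3, 5, 7, 13, 17, 19, 29}.
v=∞: -7735 < 0 and -243542 < 0  ⇒  (a,b)_∞ = -1.
v=2: v_2(a)=-4, v_2(b)=-5; units ≡ 1, 5 (mod 8); ε·ε+αω+βω = 0·0+-4·1+-5·0 ≡ 0  ⇒  (a,b)_2 = +1.
v=29: a=29^4·(≡3), b=29^3·(≡10) mod 29; (3|29)=-1, (10|29)=-1; (−1)^{4·3·14}·(-1)^3·(-1)^4 = -1.
v=3: a=3^2·(≡2), b=3^2·(≡1) mod 3; (2|3)=-1, (1|3)=+1; (−1)^{2·2·1}·(-1)^2·(+1)^2 = +1.
v=5: a=5^3·(≡3), b=5^4·(≡2) mod 5; (3|5)=-1, (2|5)=-1; (−1)^{3·4·2}·(-1)^4·(-1)^3 = -1.
v=17: a=17^-1·(≡2), b=17^-1·(≡7) mod 17; (2|17)=+1, (7|17)=-1; (−1)^{-1·-1·8}·(+1)^-1·(-1)^-1 = -1.
v=19: a=19^2·(≡9), b=19^3·(≡1) mod 19; (9|19)=+1, (1|19)=+1; (−1)^{2·3·9}·(+1)^3·(+1)^2 = +1.
v=7: a=7^3·(≡1), b=7^2·(≡2) mod 7; (1|7)=+1, (2|7)=+1; (−1)^{3·2·3}·(+1)^2·(+1)^3 = +1.
v=13: a=13^3·(≡10), b=13^3·(≡9) mod 13; (10|13)=+1, (9|13)=+1; (−1)^{3·3·6}·(+1)^3·(+1)^3 = +1.
(-7735, -243542 / ℚ) ramifies at {5, 17, 29, ∞}: a division algebra.

[5, 17, 29, inf]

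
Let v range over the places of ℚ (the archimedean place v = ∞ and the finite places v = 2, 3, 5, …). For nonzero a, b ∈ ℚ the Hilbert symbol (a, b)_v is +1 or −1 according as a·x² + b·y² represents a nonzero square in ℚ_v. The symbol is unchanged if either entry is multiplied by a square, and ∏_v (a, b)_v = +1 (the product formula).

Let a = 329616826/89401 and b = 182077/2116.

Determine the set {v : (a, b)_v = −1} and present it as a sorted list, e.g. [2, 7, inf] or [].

[2, 19]

Mod squares: a ≡ 154, b ≡ 133. Check v ∈ {∞, 2, 7, 11, 13, 19, 23, 37}.
v=13: a=13^-2·(≡5), b=13^0·(≡9) mod 13; (5|13)=-1, (9|13)=+1; (−1)^{-2·0·6}·(-1)^0·(+1)^-2 = +1.
v=2: v_2(a)=1, v_2(b)=-2; units ≡ 5, 5 (mod 8); ε·ε+αω+βω = 0·0+1·1+-2·1 ≡ 1  ⇒  (a,b)_2 = -1.
v=23: a=23^-2·(≡1), b=23^-2·(≡8) mod 23; (1|23)=+1, (8|23)=+1; (−1)^{-2·-2·11}·(+1)^-2·(+1)^-2 = +1.
v=∞: 154 > 0 and 133 > 0  ⇒  (a,b)_∞ = +1.
v=37: a=37^0·(≡20), b=37^2·(≡19) mod 37; (20|37)=-1, (19|37)=-1; (−1)^{0·2·18}·(-1)^2·(-1)^0 = +1.
v=11: a=11^3·(≡9), b=11^0·(≡4) mod 11; (9|11)=+1, (4|11)=+1; (−1)^{3·0·5}·(+1)^0·(+1)^3 = +1.
v=7: a=7^3·(≡2), b=7^1·(≡3) mod 7; (2|7)=+1, (3|7)=-1; (−1)^{3·1·3}·(+1)^1·(-1)^3 = +1.
v=19: a=19^2·(≡13), b=19^1·(≡1) mod 19; (13|19)=-1, (1|19)=+1; (−1)^{2·1·9}·(-1)^1·(+1)^2 = -1.
(154, 133 / ℚ) ramifies at {2, 19}: a division algebra.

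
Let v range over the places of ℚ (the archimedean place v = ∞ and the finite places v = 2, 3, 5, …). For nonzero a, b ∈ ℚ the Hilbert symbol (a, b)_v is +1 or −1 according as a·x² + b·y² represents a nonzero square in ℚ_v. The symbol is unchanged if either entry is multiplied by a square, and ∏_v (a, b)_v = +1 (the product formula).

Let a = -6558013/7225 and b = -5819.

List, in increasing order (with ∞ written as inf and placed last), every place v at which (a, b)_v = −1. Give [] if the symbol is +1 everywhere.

[11, inf]

(a, b) ≡ (-253, -11) mod (ℚ^×)²; places V = {2, 5, 7, 11, 17, 23, ∞}.
(a,b)_∞: sgn(-253)=−, sgn(-11)=−, so -1.
(a,b)_5: α=-2, u≡3; β=0, v≡1 (mod 5); (3|5)=-1, (1|5)=+1; sign (−1)^0·-1^0·+1^-2 = +1.
(a,b)_23: α=3, u≡12; β=2, v≡12 (mod 23); (12|23)=+1, (12|23)=+1; sign (−1)^0·+1^2·+1^3 = +1.
(a,b)_2: α=0, β=0; u≡3, v≡5 (mod 8); ε(u)ε(v)=1·0, αω(v)=0·1, βω(u)=0·1; sum ≡ 0  ⇒  +1.
(a,b)_11: α=1, u≡8; β=1, v≡10 (mod 11); (8|11)=-1, (10|11)=-1; sign (−1)^1·-1^1·-1^1 = -1.
(a,b)_7: α=2, u≡3; β=0, v≡5 (mod 7); (3|7)=-1, (5|7)=-1; sign (−1)^0·-1^0·-1^2 = +1.
(a,b)_17: α=-2, u≡16; β=0, v≡12 (mod 17); (16|17)=+1, (12|17)=-1; sign (−1)^0·+1^0·-1^-2 = +1.
|Ram(-253, -11)| = 2, even; anisotropic at {11, ∞}.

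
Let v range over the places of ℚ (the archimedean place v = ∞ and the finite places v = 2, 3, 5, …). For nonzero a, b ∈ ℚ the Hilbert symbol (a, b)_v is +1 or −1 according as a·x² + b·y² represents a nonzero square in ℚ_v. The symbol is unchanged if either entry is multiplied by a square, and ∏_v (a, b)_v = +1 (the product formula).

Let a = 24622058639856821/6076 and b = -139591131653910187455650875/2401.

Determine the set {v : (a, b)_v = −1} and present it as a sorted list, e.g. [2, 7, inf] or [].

[11, 23, 29, 31]

Mod squares: a ≡ 2956811, b ≡ -715. Check v ∈ {∞, 2, 5, 7, 11, 13, 17, 19, 23, 29, 31}.
v=5: a=5^0·(≡1), b=5^3·(≡3) mod 5; (1|5)=+1, (3|5)=-1; (−1)^{0·3·2}·(+1)^3·(-1)^0 = +1.
v=7: a=7^-2·(≡2), b=7^-4·(≡5) mod 7; (2|7)=+1, (5|7)=-1; (−1)^{-2·-4·3}·(+1)^-4·(-1)^-2 = +1.
v=∞: 2956811 > 0 and -715 < 0  ⇒  (a,b)_∞ = +1.
v=19: a=19^2·(≡3), b=19^2·(≡11) mod 19; (3|19)=-1, (11|19)=+1; (−1)^{2·2·9}·(-1)^2·(+1)^2 = +1.
v=23: a=23^1·(≡21), b=23^2·(≡15) mod 23; (21|23)=-1, (15|23)=-1; (−1)^{1·2·11}·(-1)^2·(-1)^1 = -1.
v=29: a=29^1·(≡24), b=29^2·(≡17) mod 29; (24|29)=+1, (17|29)=-1; (−1)^{1·2·14}·(+1)^2·(-1)^1 = -1.
v=31: a=31^-1·(≡8), b=31^2·(≡12) mod 31; (8|31)=+1, (12|31)=-1; (−1)^{-1·2·15}·(+1)^2·(-1)^-1 = -1.
v=2: v_2(a)=-2, v_2(b)=0; units ≡ 3, 5 (mod 8); ε·ε+αω+βω = 1·0+-2·1+0·1 ≡ 0  ⇒  (a,b)_2 = +1.
v=11: a=11^5·(≡4), b=11^7·(≡9) mod 11; (4|11)=+1, (9|11)=+1; (−1)^{5·7·5}·(+1)^7·(+1)^5 = -1.
v=13: a=13^3·(≡12), b=13^5·(≡10) mod 13; (12|13)=+1, (10|13)=+1; (−1)^{3·5·6}·(+1)^5·(+1)^3 = +1.
v=17: a=17^2·(≡4), b=17^0·(≡15) mod 17; (4|17)=+1, (15|17)=+1; (−1)^{2·0·8}·(+1)^0·(+1)^2 = +1.
Ram(2956811, -715) = {11, 23, 29, 31}; no ℚ_11-point on the conic.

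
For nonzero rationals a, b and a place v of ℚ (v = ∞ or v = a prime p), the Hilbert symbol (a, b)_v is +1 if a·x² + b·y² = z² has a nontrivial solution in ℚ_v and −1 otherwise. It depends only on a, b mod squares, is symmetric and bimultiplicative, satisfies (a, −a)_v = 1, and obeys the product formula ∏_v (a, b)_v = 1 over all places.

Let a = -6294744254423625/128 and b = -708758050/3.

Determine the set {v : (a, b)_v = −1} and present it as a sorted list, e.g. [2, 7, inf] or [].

[2, 3, 7, 11, 13, inf]

Mod squares: a ≡ -210, b ≡ -6006. Check v ∈ {∞, 2, 3, 5, 7, 11, 13, 17}.
v=∞: -210 < 0 and -6006 < 0  ⇒  (a,b)_∞ = -1.
v=13: a=13^4·(≡11), b=13^1·(≡6) mod 13; (11|13)=-1, (6|13)=-1; (−1)^{4·1·6}·(-1)^1·(-1)^4 = -1.
v=3: a=3^1·(≡2), b=3^-1·(≡2) mod 3; (2|3)=-1, (2|3)=-1; (−1)^{1·-1·1}·(-1)^-1·(-1)^1 = -1.
v=7: a=7^5·(≡6), b=7^3·(≡5) mod 7; (6|7)=-1, (5|7)=-1; (−1)^{5·3·3}·(-1)^3·(-1)^5 = -1.
v=11: a=11^2·(≡10), b=11^1·(≡9) mod 11; (10|11)=-1, (9|11)=+1; (−1)^{2·1·5}·(-1)^1·(+1)^2 = -1.
v=17: a=17^2·(≡7), b=17^2·(≡7) mod 17; (7|17)=-1, (7|17)=-1; (−1)^{2·2·8}·(-1)^2·(-1)^2 = +1.
v=5: a=5^3·(≡2), b=5^2·(≡1) mod 5; (2|5)=-1, (1|5)=+1; (−1)^{3·2·2}·(-1)^2·(+1)^3 = +1.
v=2: v_2(a)=-7, v_2(b)=1; units ≡ 7, 5 (mod 8); ε·ε+αω+βω = 1·0+-7·1+1·0 ≡ 1  ⇒  (a,b)_2 = -1.
(-210, -6006 / ℚ) ramifies at {2, 3, 7, 11, 13, ∞}: a division algebra.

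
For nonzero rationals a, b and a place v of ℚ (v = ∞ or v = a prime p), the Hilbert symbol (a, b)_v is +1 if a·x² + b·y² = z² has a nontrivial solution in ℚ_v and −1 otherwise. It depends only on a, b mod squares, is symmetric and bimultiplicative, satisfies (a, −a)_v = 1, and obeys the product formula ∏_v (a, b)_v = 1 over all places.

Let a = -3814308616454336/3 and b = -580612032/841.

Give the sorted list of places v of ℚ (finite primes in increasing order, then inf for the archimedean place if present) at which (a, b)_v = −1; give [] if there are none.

[3, 7, 11, 23, 41, inf]

Mod squares: a ≡ -7686393, b ≡ -1008007. Check v ∈ {∞, 2, 3, 7, 11, 13, 19, 23, 29, 41, 53}.
v=11: a=11^1·(≡3), b=11^1·(≡1) mod 11; (3|11)=+1, (1|11)=+1; (−1)^{1·1·5}·(+1)^1·(+1)^1 = -1.
v=7: a=7^2·(≡6), b=7^1·(≡6) mod 7; (6|7)=-1, (6|7)=-1; (−1)^{2·1·3}·(-1)^1·(-1)^2 = -1.
v=23: a=23^1·(≡17), b=23^0·(≡17) mod 23; (17|23)=-1, (17|23)=-1; (−1)^{1·0·11}·(-1)^0·(-1)^1 = -1.
v=3: a=3^-1·(≡1), b=3^2·(≡2) mod 3; (1|3)=+1, (2|3)=-1; (−1)^{-1·2·1}·(+1)^2·(-1)^-1 = -1.
v=41: a=41^1·(≡20), b=41^0·(≡35) mod 41; (20|41)=+1, (35|41)=-1; (−1)^{1·0·20}·(+1)^0·(-1)^1 = -1.
v=2: v_2(a)=6, v_2(b)=6; units ≡ 7, 1 (mod 8); ε·ε+αω+βω = 1·0+6·0+6·0 ≡ 0  ⇒  (a,b)_2 = +1.
v=∞: -7686393 < 0 and -1008007 < 0  ⇒  (a,b)_∞ = -1.
v=29: a=29^0·(≡4), b=29^-2·(≡13) mod 29; (4|29)=+1, (13|29)=+1; (−1)^{0·-2·14}·(+1)^-2·(+1)^0 = +1.
v=13: a=13^3·(≡6), b=13^1·(≡7) mod 13; (6|13)=-1, (7|13)=-1; (−1)^{3·1·6}·(-1)^1·(-1)^3 = +1.
v=19: a=19^1·(≡7), b=19^1·(≡13) mod 19; (7|19)=+1, (13|19)=-1; (−1)^{1·1·9}·(+1)^1·(-1)^1 = +1.
v=53: a=53^2·(≡9), b=53^1·(≡8) mod 53; (9|53)=+1, (8|53)=-1; (−1)^{2·1·26}·(+1)^1·(-1)^2 = +1.
|Ram(-7686393, -1008007)| = 6, even; anisotropic at {3, 7, 11, 23, 41, ∞}.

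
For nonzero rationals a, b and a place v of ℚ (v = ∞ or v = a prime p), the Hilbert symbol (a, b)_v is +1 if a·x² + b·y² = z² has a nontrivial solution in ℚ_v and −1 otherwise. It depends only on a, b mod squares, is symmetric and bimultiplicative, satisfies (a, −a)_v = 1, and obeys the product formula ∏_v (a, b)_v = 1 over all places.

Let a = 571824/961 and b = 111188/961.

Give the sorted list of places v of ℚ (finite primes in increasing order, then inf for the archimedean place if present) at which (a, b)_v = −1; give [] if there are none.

Mod squares: a ≡ 11, b ≡ 77. Check v ∈ {∞, 2, 3, 7, 11, 19, 31}.
v=2: v_2(a)=4, v_2(b)=2; units ≡ 3, 5 (mod 8); ε·ε+αω+βω = 1·0+4·1+2·1 ≡ 0  ⇒  (a,b)_2 = +1.
v=7: a=7^0·(≡4), b=7^1·(≡4) mod 7; (4|7)=+1, (4|7)=+1; (−1)^{0·1·3}·(+1)^1·(+1)^0 = +1.
v=19: a=19^2·(≡11), b=19^2·(≡9) mod 19; (11|19)=+1, (9|19)=+1; (−1)^{2·2·9}·(+1)^2·(+1)^2 = +1.
v=3: a=3^2·(≡2), b=3^0·(≡2) mod 3; (2|3)=-1, (2|3)=-1; (−1)^{2·0·1}·(-1)^0·(-1)^2 = +1.
v=∞: 11 > 0 and 77 > 0  ⇒  (a,b)_∞ = +1.
v=31: a=31^-2·(≡29), b=31^-2·(≡22) mod 31; (29|31)=-1, (22|31)=-1; (−1)^{-2·-2·15}·(-1)^-2·(-1)^-2 = +1.
v=11: a=11^1·(≡5), b=11^1·(≡8) mod 11; (5|11)=+1, (8|11)=-1; (−1)^{1·1·5}·(+1)^1·(-1)^1 = +1.
Ram(a, b) = ∅: the form 11·x² + 77·y² − z² is isotropic over every ℚ_v, so by Hasse–Minkowski it is isotropic over ℚ.

[]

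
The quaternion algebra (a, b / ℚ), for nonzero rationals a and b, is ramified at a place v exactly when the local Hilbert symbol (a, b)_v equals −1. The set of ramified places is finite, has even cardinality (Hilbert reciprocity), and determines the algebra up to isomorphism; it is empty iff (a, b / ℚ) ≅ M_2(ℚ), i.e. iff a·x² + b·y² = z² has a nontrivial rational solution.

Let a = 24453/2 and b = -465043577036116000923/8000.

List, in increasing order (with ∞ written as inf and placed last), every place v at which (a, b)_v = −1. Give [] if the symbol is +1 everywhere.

(a, b) ≡ (5434, -15015) mod (ℚ^×)²; places V = {2, 3, 5, 7, 11, 13, 19, ∞}.
(a,b)_∞: sgn(5434)=+, sgn(-15015)=−, so +1.
(a,b)_3: α=2, u≡1; β=5, v≡2 (mod 3); (1|3)=+1, (2|3)=-1; sign (−1)^0·+1^5·-1^2 = +1.
(a,b)_2: α=-1, β=-6; u≡5, v≡1 (mod 8); ε(u)ε(v)=0·0, αω(v)=-1·0, βω(u)=-6·1; sum ≡ 0  ⇒  +1.
(a,b)_19: α=1, u≡7; β=4, v≡15 (mod 19); (7|19)=+1, (15|19)=-1; sign (−1)^0·+1^4·-1^1 = -1.
(a,b)_11: α=1, u≡6; β=7, v≡8 (mod 11); (6|11)=-1, (8|11)=-1; sign (−1)^1·-1^7·-1^1 = -1.
(a,b)_5: α=0, u≡4; β=-3, v≡3 (mod 5); (4|5)=+1, (3|5)=-1; sign (−1)^0·+1^-3·-1^0 = +1.
(a,b)_13: α=1, u≡11; β=3, v≡7 (mod 13); (11|13)=-1, (7|13)=-1; sign (−1)^0·-1^3·-1^1 = +1.
(a,b)_7: α=0, u≡1; β=3, v≡2 (mod 7); (1|7)=+1, (2|7)=+1; sign (−1)^0·+1^3·+1^0 = +1.
|Ram(5434, -15015)| = 2, even; anisotropic at {11, 19}.

[11, 19]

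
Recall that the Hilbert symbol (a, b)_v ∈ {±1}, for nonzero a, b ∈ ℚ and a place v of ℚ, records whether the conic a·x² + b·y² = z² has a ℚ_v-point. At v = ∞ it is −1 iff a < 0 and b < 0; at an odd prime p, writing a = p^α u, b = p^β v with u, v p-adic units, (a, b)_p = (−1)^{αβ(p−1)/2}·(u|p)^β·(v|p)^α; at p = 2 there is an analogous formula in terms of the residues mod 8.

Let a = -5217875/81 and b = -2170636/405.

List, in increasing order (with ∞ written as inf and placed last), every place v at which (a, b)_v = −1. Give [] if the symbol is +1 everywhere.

[5, inf]

Mod squares: a ≡ -1235, b ≡ -95. Check v ∈ {∞, 2, 3, 5, 13, 19}.
v=5: a=5^3·(≡2), b=5^-1·(≡4) mod 5; (2|5)=-1, (4|5)=+1; (−1)^{3·-1·2}·(-1)^-1·(+1)^3 = -1.
v=2: v_2(a)=0, v_2(b)=2; units ≡ 5, 1 (mod 8); ε·ε+αω+βω = 0·0+0·0+2·1 ≡ 0  ⇒  (a,b)_2 = +1.
v=13: a=13^3·(≡10), b=13^4·(≡1) mod 13; (10|13)=+1, (1|13)=+1; (−1)^{3·4·6}·(+1)^4·(+1)^3 = +1.
v=3: a=3^-4·(≡1), b=3^-4·(≡1) mod 3; (1|3)=+1, (1|3)=+1; (−1)^{-4·-4·1}·(+1)^-4·(+1)^-4 = +1.
v=19: a=19^1·(≡4), b=19^1·(≡10) mod 19; (4|19)=+1, (10|19)=-1; (−1)^{1·1·9}·(+1)^1·(-1)^1 = +1.
v=∞: -1235 < 0 and -95 < 0  ⇒  (a,b)_∞ = -1.
Ram(-1235, -95) = {5, ∞}; no ℚ_5-point on the conic.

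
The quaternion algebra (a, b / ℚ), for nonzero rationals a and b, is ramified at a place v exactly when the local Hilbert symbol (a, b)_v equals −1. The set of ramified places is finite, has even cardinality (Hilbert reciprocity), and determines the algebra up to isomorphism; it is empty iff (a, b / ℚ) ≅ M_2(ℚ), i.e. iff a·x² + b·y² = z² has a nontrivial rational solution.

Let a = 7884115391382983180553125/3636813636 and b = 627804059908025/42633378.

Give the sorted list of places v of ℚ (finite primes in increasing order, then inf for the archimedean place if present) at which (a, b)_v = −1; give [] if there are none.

[2, 5, 7, 11]

(a, b) ≡ (85085, 2002) mod (ℚ^×)²; places V = {2, 3, 5, 7, 11, 13, 17, 19, 23, ∞}.
(a,b)_23: α=-4, u≡1; β=0, v≡2 (mod 23); (1|23)=+1, (2|23)=+1; sign (−1)^0·+1^0·+1^-4 = +1.
(a,b)_11: α=9, u≡10; β=7, v≡2 (mod 11); (10|11)=-1, (2|11)=-1; sign (−1)^1·-1^7·-1^9 = -1.
(a,b)_2: α=-2, β=-1; u≡5, v≡1 (mod 8); ε(u)ε(v)=0·0, αω(v)=-2·0, βω(u)=-1·1; sum ≡ 1  ⇒  -1.
(a,b)_19: α=-2, u≡2; β=-2, v≡17 (mod 19); (2|19)=-1, (17|19)=+1; sign (−1)^0·-1^-2·+1^-2 = +1.
(a,b)_5: α=5, u≡2; β=2, v≡2 (mod 5); (2|5)=-1, (2|5)=-1; sign (−1)^0·-1^2·-1^5 = -1.
(a,b)_13: α=3, u≡11; β=1, v≡6 (mod 13); (11|13)=-1, (6|13)=-1; sign (−1)^0·-1^1·-1^3 = +1.
(a,b)_7: α=3, u≡6; β=3, v≡6 (mod 7); (6|7)=-1, (6|7)=-1; sign (−1)^1·-1^3·-1^3 = -1.
(a,b)_17: α=5, u≡6; β=2, v≡4 (mod 17); (6|17)=-1, (4|17)=+1; sign (−1)^0·-1^2·+1^5 = +1.
(a,b)_∞: sgn(85085)=+, sgn(2002)=+, so +1.
(a,b)_3: α=-2, u≡2; β=-10, v≡1 (mod 3); (2|3)=-1, (1|3)=+1; sign (−1)^0·-1^-10·+1^-2 = +1.
|Ram(85085, 2002)| = 4, even; anisotropic at {2, 5, 7, 11}.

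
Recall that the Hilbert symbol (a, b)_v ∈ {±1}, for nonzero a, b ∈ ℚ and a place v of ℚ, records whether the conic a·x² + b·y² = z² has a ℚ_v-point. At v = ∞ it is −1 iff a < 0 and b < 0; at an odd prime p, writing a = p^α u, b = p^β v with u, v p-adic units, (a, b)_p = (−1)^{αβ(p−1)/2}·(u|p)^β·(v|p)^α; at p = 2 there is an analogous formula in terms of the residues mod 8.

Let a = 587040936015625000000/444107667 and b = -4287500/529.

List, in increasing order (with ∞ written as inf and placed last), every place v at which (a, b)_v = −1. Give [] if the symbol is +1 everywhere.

[]

Mod squares: a ≡ 3315, b ≡ -35. Check v ∈ {∞, 2, 3, 5, 7, 13, 17, 23}.
v=2: v_2(a)=6, v_2(b)=2; units ≡ 3, 5 (mod 8); ε·ε+αω+βω = 1·0+6·1+2·1 ≡ 0  ⇒  (a,b)_2 = +1.
v=∞: 3315 > 0 and -35 < 0  ⇒  (a,b)_∞ = +1.
v=23: a=23^-6·(≡4), b=23^-2·(≡22) mod 23; (4|23)=+1, (22|23)=-1; (−1)^{-6·-2·11}·(+1)^-2·(-1)^-6 = +1.
v=7: a=7^6·(≡4), b=7^3·(≡4) mod 7; (4|7)=+1, (4|7)=+1; (−1)^{6·3·3}·(+1)^3·(+1)^6 = +1.
v=3: a=3^-1·(≡1), b=3^0·(≡1) mod 3; (1|3)=+1, (1|3)=+1; (−1)^{-1·0·1}·(+1)^0·(+1)^-1 = +1.
v=17: a=17^3·(≡1), b=17^0·(≡1) mod 17; (1|17)=+1, (1|17)=+1; (−1)^{3·0·8}·(+1)^0·(+1)^3 = +1.
v=5: a=5^13·(≡2), b=5^5·(≡2) mod 5; (2|5)=-1, (2|5)=-1; (−1)^{13·5·2}·(-1)^5·(-1)^13 = +1.
v=13: a=13^1·(≡7), b=13^0·(≡12) mod 13; (7|13)=-1, (12|13)=+1; (−1)^{1·0·6}·(-1)^0·(+1)^1 = +1.
Ram(a, b) = ∅: the form 3315·x² + -35·y² − z² is isotropic over every ℚ_v, so by Hasse–Minkowski it is isotropic over ℚ.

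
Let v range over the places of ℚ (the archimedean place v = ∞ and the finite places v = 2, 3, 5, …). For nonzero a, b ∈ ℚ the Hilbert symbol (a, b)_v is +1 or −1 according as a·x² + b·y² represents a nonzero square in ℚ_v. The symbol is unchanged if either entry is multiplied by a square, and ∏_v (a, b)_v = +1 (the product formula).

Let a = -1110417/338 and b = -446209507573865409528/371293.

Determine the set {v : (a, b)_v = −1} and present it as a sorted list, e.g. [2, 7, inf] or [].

Mod squares: a ≡ -18354, b ≡ -1335334. Check v ∈ {∞, 2, 3, 7, 11, 13, 19, 23, 29}.
v=3: a=3^1·(≡2), b=3^8·(≡2) mod 3; (2|3)=-1, (2|3)=-1; (−1)^{1·8·1}·(-1)^8·(-1)^1 = -1.
v=19: a=19^1·(≡14), b=19^4·(≡11) mod 19; (14|19)=-1, (11|19)=+1; (−1)^{1·4·9}·(-1)^4·(+1)^1 = +1.
v=2: v_2(a)=-1, v_2(b)=3; units ≡ 7, 5 (mod 8); ε·ε+αω+βω = 1·0+-1·1+3·0 ≡ 1  ⇒  (a,b)_2 = -1.
v=29: a=29^0·(≡21), b=29^1·(≡24) mod 29; (21|29)=-1, (24|29)=+1; (−1)^{0·1·14}·(-1)^1·(+1)^0 = -1.
v=∞: -18354 < 0 and -1335334 < 0  ⇒  (a,b)_∞ = -1.
v=23: a=23^1·(≡20), b=23^3·(≡19) mod 23; (20|23)=-1, (19|23)=-1; (−1)^{1·3·11}·(-1)^3·(-1)^1 = -1.
v=13: a=13^-2·(≡2), b=13^-5·(≡2) mod 13; (2|13)=-1, (2|13)=-1; (−1)^{-2·-5·6}·(-1)^-5·(-1)^-2 = -1.
v=11: a=11^2·(≡1), b=11^1·(≡2) mod 11; (1|11)=+1, (2|11)=-1; (−1)^{2·1·5}·(+1)^1·(-1)^2 = +1.
v=7: a=7^1·(≡5), b=7^5·(≡2) mod 7; (5|7)=-1, (2|7)=+1; (−1)^{1·5·3}·(-1)^5·(+1)^1 = +1.
(-18354, -1335334 / ℚ) ramifies at {2, 3, 13, 23, 29, ∞}: a division algebra.

[2, 3, 13, 23, 29, inf]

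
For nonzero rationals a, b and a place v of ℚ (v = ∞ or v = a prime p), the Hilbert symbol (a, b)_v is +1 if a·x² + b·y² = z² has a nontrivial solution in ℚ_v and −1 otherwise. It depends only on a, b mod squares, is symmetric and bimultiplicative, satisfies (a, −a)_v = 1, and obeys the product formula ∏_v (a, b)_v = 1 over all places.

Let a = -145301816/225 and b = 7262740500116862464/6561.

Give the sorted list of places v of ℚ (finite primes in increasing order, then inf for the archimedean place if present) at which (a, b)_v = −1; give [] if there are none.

(a, b) ≡ (-19646, 86) mod (ℚ^×)²; places V = {2, 3, 5, 11, 19, 43, 47, ∞}.
(a,b)_43: α=2, u≡2; β=5, v≡42 (mod 43); (2|43)=-1, (42|43)=-1; sign (−1)^0·-1^5·-1^2 = -1.
(a,b)_47: α=1, u≡15; β=2, v≡35 (mod 47); (15|47)=-1, (35|47)=-1; sign (−1)^0·-1^2·-1^1 = -1.
(a,b)_3: α=-2, u≡1; β=-8, v≡2 (mod 3); (1|3)=+1, (2|3)=-1; sign (−1)^0·+1^-8·-1^-2 = +1.
(a,b)_2: α=3, β=9; u≡1, v≡3 (mod 8); ε(u)ε(v)=0·1, αω(v)=3·1, βω(u)=9·0; sum ≡ 1  ⇒  -1.
(a,b)_5: α=-2, u≡1; β=0, v≡4 (mod 5); (1|5)=+1, (4|5)=+1; sign (−1)^0·+1^0·+1^-2 = +1.
(a,b)_11: α=1, u≡10; β=2, v≡4 (mod 11); (10|11)=-1, (4|11)=+1; sign (−1)^0·-1^2·+1^1 = +1.
(a,b)_∞: sgn(-19646)=−, sgn(86)=+, so +1.
(a,b)_19: α=1, u≡7; β=2, v≡14 (mod 19); (7|19)=+1, (14|19)=-1; sign (−1)^0·+1^2·-1^1 = -1.
Ram(-19646, 86) = {2, 19, 43, 47}; no ℚ_2-point on the conic.

[2, 19, 43, 47]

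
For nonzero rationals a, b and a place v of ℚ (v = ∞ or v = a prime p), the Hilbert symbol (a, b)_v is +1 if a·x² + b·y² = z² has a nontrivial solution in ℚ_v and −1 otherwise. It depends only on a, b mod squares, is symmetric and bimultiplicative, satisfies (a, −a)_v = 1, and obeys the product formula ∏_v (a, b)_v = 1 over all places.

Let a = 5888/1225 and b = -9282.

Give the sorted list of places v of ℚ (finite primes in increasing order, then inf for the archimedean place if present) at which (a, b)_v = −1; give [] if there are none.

[2, 3, 17, 23]

(a, b) ≡ (23, -9282) mod (ℚ^×)²; places V = {2, 3, 5, 7, 13, 17, 23, ∞}.
(a,b)_7: α=-2, u≡2; β=1, v≡4 (mod 7); (2|7)=+1, (4|7)=+1; sign (−1)^0·+1^1·+1^-2 = +1.
(a,b)_2: α=8, β=1; u≡7, v≡7 (mod 8); ε(u)ε(v)=1·1, αω(v)=8·0, βω(u)=1·0; sum ≡ 1  ⇒  -1.
(a,b)_13: α=0, u≡4; β=1, v≡1 (mod 13); (4|13)=+1, (1|13)=+1; sign (−1)^0·+1^1·+1^0 = +1.
(a,b)_17: α=0, u≡6; β=1, v≡15 (mod 17); (6|17)=-1, (15|17)=+1; sign (−1)^0·-1^1·+1^0 = -1.
(a,b)_∞: sgn(23)=+, sgn(-9282)=−, so +1.
(a,b)_3: α=0, u≡2; β=1, v≡2 (mod 3); (2|3)=-1, (2|3)=-1; sign (−1)^0·-1^1·-1^0 = -1.
(a,b)_23: α=1, u≡12; β=0, v≡10 (mod 23); (12|23)=+1, (10|23)=-1; sign (−1)^0·+1^0·-1^1 = -1.
(a,b)_5: α=-2, u≡2; β=0, v≡3 (mod 5); (2|5)=-1, (3|5)=-1; sign (−1)^0·-1^0·-1^-2 = +1.
|Ram(23, -9282)| = 4, even; anisotropic at {2, 3, 17, 23}.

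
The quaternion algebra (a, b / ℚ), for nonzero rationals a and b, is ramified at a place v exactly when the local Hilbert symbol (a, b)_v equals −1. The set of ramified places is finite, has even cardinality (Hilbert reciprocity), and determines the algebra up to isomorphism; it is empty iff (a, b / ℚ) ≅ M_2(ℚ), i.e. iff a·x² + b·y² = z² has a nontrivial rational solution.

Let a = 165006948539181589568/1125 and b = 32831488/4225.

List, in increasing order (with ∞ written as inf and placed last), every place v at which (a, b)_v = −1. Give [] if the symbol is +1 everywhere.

(a, b) ≡ (561085, 32062) mod (ℚ^×)²; places V = {2, 3, 5, 7, 13, 17, 23, 41, ∞}.
(a,b)_3: α=-2, u≡1; β=0, v≡1 (mod 3); (1|3)=+1, (1|3)=+1; sign (−1)^0·+1^0·+1^-2 = +1.
(a,b)_5: α=-3, u≡2; β=-2, v≡2 (mod 5); (2|5)=-1, (2|5)=-1; sign (−1)^0·-1^-2·-1^-3 = -1.
(a,b)_23: α=5, u≡19; β=1, v≡22 (mod 23); (19|23)=-1, (22|23)=-1; sign (−1)^1·-1^1·-1^5 = -1.
(a,b)_13: α=2, u≡6; β=-2, v≡12 (mod 13); (6|13)=-1, (12|13)=+1; sign (−1)^0·-1^-2·+1^2 = +1.
(a,b)_∞: sgn(561085)=+, sgn(32062)=+, so +1.
(a,b)_7: α=1, u≡5; β=0, v≡1 (mod 7); (5|7)=-1, (1|7)=+1; sign (−1)^0·-1^0·+1^1 = +1.
(a,b)_17: α=3, u≡9; β=1, v≡9 (mod 17); (9|17)=+1, (9|17)=+1; sign (−1)^0·+1^1·+1^3 = +1.
(a,b)_41: α=3, u≡1; β=1, v≡19 (mod 41); (1|41)=+1, (19|41)=-1; sign (−1)^0·+1^1·-1^3 = -1.
(a,b)_2: α=6, β=11; u≡5, v≡7 (mod 8); ε(u)ε(v)=0·1, αω(v)=6·0, βω(u)=11·1; sum ≡ 1  ⇒  -1.
Ram(561085, 32062) = {2, 5, 23, 41}; no ℚ_2-point on the conic.

[2, 5, 23, 41]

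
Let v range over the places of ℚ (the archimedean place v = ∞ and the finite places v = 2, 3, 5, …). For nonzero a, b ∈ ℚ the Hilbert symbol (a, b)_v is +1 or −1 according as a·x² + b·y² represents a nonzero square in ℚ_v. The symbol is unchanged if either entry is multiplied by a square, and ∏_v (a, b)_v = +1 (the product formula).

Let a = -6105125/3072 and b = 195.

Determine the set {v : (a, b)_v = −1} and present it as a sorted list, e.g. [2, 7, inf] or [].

(a, b) ≡ (-15, 195) mod (ℚ^×)²; places V = {2, 3, 5, 13, 17, ∞}.
(a,b)_3: α=-1, u≡1; β=1, v≡2 (mod 3); (1|3)=+1, (2|3)=-1; sign (−1)^1·+1^1·-1^-1 = +1.
(a,b)_∞: sgn(-15)=−, sgn(195)=+, so +1.
(a,b)_13: α=2, u≡7; β=1, v≡2 (mod 13); (7|13)=-1, (2|13)=-1; sign (−1)^0·-1^1·-1^2 = -1.
(a,b)_17: α=2, u≡9; β=0, v≡8 (mod 17); (9|17)=+1, (8|17)=+1; sign (−1)^0·+1^0·+1^2 = +1.
(a,b)_2: α=-10, β=0; u≡1, v≡3 (mod 8); ε(u)ε(v)=0·1, αω(v)=-10·1, βω(u)=0·0; sum ≡ 0  ⇒  +1.
(a,b)_5: α=3, u≡2; β=1, v≡4 (mod 5); (2|5)=-1, (4|5)=+1; sign (−1)^0·-1^1·+1^3 = -1.
Ram(-15, 195) = {5, 13}; no ℚ_5-point on the conic.

[5, 13]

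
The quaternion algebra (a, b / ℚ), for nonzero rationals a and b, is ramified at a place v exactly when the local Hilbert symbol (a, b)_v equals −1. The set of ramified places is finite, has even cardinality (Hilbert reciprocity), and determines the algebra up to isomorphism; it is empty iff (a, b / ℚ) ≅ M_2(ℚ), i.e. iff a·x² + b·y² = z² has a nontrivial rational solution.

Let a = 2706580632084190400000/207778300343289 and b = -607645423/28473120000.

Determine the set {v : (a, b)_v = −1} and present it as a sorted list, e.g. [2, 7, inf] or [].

Mod squares: a ≡ 110, b ≡ -91. Check v ∈ {∞, 2, 3, 5, 7, 11, 13}.
v=∞: 110 > 0 and -91 < 0  ⇒  (a,b)_∞ = +1.
v=7: a=7^2·(≡3), b=7^3·(≡2) mod 7; (3|7)=-1, (2|7)=+1; (−1)^{2·3·3}·(-1)^3·(+1)^2 = -1.
v=3: a=3^-16·(≡2), b=3^-4·(≡2) mod 3; (2|3)=-1, (2|3)=-1; (−1)^{-16·-4·1}·(-1)^-4·(-1)^-16 = +1.
v=11: a=11^13·(≡6), b=11^6·(≡7) mod 11; (6|11)=-1, (7|11)=-1; (−1)^{13·6·5}·(-1)^6·(-1)^13 = -1.
v=2: v_2(a)=9, v_2(b)=-8; units ≡ 7, 5 (mod 8); ε·ε+αω+βω = 1·0+9·1+-8·0 ≡ 1  ⇒  (a,b)_2 = -1.
v=13: a=13^-6·(≡11), b=13^-3·(≡5) mod 13; (11|13)=-1, (5|13)=-1; (−1)^{-6·-3·6}·(-1)^-3·(-1)^-6 = -1.
v=5: a=5^5·(≡2), b=5^-4·(≡1) mod 5; (2|5)=-1, (1|5)=+1; (−1)^{5·-4·2}·(-1)^-4·(+1)^5 = +1.
(110, -91 / ℚ) ramifies at {2, 7, 11, 13}: a division algebra.

[2, 7, 11, 13]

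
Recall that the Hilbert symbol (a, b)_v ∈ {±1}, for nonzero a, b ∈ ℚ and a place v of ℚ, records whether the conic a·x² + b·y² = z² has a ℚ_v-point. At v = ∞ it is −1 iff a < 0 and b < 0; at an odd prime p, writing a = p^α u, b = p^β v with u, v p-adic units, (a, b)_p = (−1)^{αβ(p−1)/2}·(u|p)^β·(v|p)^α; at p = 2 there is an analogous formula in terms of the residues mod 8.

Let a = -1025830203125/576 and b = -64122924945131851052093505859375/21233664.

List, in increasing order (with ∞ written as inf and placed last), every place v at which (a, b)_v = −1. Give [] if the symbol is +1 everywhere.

[5, 13, 17, 31, 37, inf]

(a, b) ≡ (-47957, -97495) mod (ℚ^×)²; places V = {2, 3, 5, 7, 13, 17, 31, 37, ∞}.
(a,b)_13: α=1, u≡10; β=2, v≡7 (mod 13); (10|13)=+1, (7|13)=-1; sign (−1)^0·+1^2·-1^1 = -1.
(a,b)_31: α=1, u≡6; β=3, v≡11 (mod 31); (6|31)=-1, (11|31)=-1; sign (−1)^1·-1^3·-1^1 = -1.
(a,b)_5: α=6, u≡2; β=17, v≡1 (mod 5); (2|5)=-1, (1|5)=+1; sign (−1)^0·-1^17·+1^6 = -1.
(a,b)_∞: sgn(-47957)=−, sgn(-97495)=−, so -1.
(a,b)_3: α=-2, u≡1; β=-4, v≡2 (mod 3); (1|3)=+1, (2|3)=-1; sign (−1)^0·+1^-4·-1^-2 = +1.
(a,b)_2: α=-6, β=-18; u≡3, v≡1 (mod 8); ε(u)ε(v)=1·0, αω(v)=-6·0, βω(u)=-18·1; sum ≡ 0  ⇒  +1.
(a,b)_17: α=1, u≡8; β=3, v≡7 (mod 17); (8|17)=+1, (7|17)=-1; sign (−1)^0·+1^3·-1^1 = -1.
(a,b)_7: α=1, u≡4; β=2, v≡4 (mod 7); (4|7)=+1, (4|7)=+1; sign (−1)^0·+1^2·+1^1 = +1.
(a,b)_37: α=2, u≡15; β=5, v≡20 (mod 37); (15|37)=-1, (20|37)=-1; sign (−1)^0·-1^5·-1^2 = -1.
Ram(-47957, -97495) = {5, 13, 17, 31, 37, ∞}; no ℚ_5-point on the conic.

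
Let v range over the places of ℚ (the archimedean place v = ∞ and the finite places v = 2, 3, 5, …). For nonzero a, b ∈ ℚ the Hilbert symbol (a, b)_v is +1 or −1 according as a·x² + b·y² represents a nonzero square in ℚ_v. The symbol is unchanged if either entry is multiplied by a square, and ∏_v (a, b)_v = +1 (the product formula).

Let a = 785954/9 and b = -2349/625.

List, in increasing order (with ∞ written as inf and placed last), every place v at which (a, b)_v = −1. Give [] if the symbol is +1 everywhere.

Mod squares: a ≡ 785954, b ≡ -29. Check v ∈ {∞, 2, 3, 5, 13, 19, 29, 37, 43}.
v=∞: 785954 > 0 and -29 < 0  ⇒  (a,b)_∞ = +1.
v=37: a=37^1·(≡21), b=37^0·(≡23) mod 37; (21|37)=+1, (23|37)=-1; (−1)^{1·0·18}·(+1)^0·(-1)^1 = -1.
v=13: a=13^1·(≡11), b=13^0·(≡4) mod 13; (11|13)=-1, (4|13)=+1; (−1)^{1·0·6}·(-1)^0·(+1)^1 = +1.
v=5: a=5^0·(≡1), b=5^-4·(≡1) mod 5; (1|5)=+1, (1|5)=+1; (−1)^{0·-4·2}·(+1)^-4·(+1)^0 = +1.
v=43: a=43^1·(≡29), b=43^0·(≡25) mod 43; (29|43)=-1, (25|43)=+1; (−1)^{1·0·21}·(-1)^0·(+1)^1 = +1.
v=19: a=19^1·(≡13), b=19^0·(≡6) mod 19; (13|19)=-1, (6|19)=+1; (−1)^{1·0·9}·(-1)^0·(+1)^1 = +1.
v=29: a=29^0·(≡6), b=29^1·(≡4) mod 29; (6|29)=+1, (4|29)=+1; (−1)^{0·1·14}·(+1)^1·(+1)^0 = +1.
v=3: a=3^-2·(≡2), b=3^4·(≡1) mod 3; (2|3)=-1, (1|3)=+1; (−1)^{-2·4·1}·(-1)^4·(+1)^-2 = +1.
v=2: v_2(a)=1, v_2(b)=0; units ≡ 1, 3 (mod 8); ε·ε+αω+βω = 0·1+1·1+0·0 ≡ 1  ⇒  (a,b)_2 = -1.
|Ram(785954, -29)| = 2, even; anisotropic at {2, 37}.

[2, 37]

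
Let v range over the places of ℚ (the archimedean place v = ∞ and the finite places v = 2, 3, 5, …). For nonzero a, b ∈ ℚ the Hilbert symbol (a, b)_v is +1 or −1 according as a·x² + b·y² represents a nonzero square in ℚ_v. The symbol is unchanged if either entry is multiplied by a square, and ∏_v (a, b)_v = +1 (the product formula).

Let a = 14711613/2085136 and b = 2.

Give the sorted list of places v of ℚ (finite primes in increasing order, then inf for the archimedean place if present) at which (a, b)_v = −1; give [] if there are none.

(a, b) ≡ (357, 2) mod (ℚ^×)²; places V = {2, 3, 7, 17, 19, 29, ∞}.
(a,b)_3: α=1, u≡2; β=0, v≡2 (mod 3); (2|3)=-1, (2|3)=-1; sign (−1)^0·-1^0·-1^1 = -1.
(a,b)_∞: sgn(357)=+, sgn(2)=+, so +1.
(a,b)_7: α=3, u≡4; β=0, v≡2 (mod 7); (4|7)=+1, (2|7)=+1; sign (−1)^0·+1^0·+1^3 = +1.
(a,b)_17: α=1, u≡4; β=0, v≡2 (mod 17); (4|17)=+1, (2|17)=+1; sign (−1)^0·+1^0·+1^1 = +1.
(a,b)_29: α=2, u≡5; β=0, v≡2 (mod 29); (5|29)=+1, (2|29)=-1; sign (−1)^0·+1^0·-1^2 = +1.
(a,b)_19: α=-4, u≡10; β=0, v≡2 (mod 19); (10|19)=-1, (2|19)=-1; sign (−1)^0·-1^0·-1^-4 = +1.
(a,b)_2: α=-4, β=1; u≡5, v≡1 (mod 8); ε(u)ε(v)=0·0, αω(v)=-4·0, βω(u)=1·1; sum ≡ 1  ⇒  -1.
Ram(357, 2) = {2, 3}; no ℚ_2-point on the conic.

[2, 3]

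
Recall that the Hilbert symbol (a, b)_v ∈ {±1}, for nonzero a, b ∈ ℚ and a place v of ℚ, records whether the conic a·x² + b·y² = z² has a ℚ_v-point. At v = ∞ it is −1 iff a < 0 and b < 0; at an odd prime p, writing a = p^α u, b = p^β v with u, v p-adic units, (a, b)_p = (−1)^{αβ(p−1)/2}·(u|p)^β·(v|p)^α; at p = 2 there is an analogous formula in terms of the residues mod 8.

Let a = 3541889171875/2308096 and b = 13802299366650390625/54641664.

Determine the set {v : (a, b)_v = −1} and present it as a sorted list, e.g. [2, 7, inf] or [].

Mod squares: a ≡ 36080698, b ≡ 3145. Check v ∈ {∞, 2, 3, 5, 7, 11, 17, 23, 29, 37, 43}.
v=29: a=29^1·(≡25), b=29^2·(≡25) mod 29; (25|29)=+1, (25|29)=+1; (−1)^{1·2·14}·(+1)^2·(+1)^1 = +1.
v=17: a=17^3·(≡6), b=17^3·(≡13) mod 17; (6|17)=-1, (13|17)=+1; (−1)^{3·3·8}·(-1)^3·(+1)^3 = -1.
v=23: a=23^-1·(≡22), b=23^0·(≡21) mod 23; (22|23)=-1, (21|23)=-1; (−1)^{-1·0·11}·(-1)^0·(-1)^-1 = -1.
v=3: a=3^0·(≡1), b=3^-2·(≡1) mod 3; (1|3)=+1, (1|3)=+1; (−1)^{0·-2·1}·(+1)^-2·(+1)^0 = +1.
v=2: v_2(a)=-11, v_2(b)=-10; units ≡ 5, 1 (mod 8); ε·ε+αω+βω = 0·0+-11·0+-10·1 ≡ 0  ⇒  (a,b)_2 = +1.
v=37: a=37^1·(≡31), b=37^1·(≡16) mod 37; (31|37)=-1, (16|37)=+1; (−1)^{1·1·18}·(-1)^1·(+1)^1 = -1.
v=5: a=5^6·(≡2), b=5^11·(≡1) mod 5; (2|5)=-1, (1|5)=+1; (−1)^{6·11·2}·(-1)^11·(+1)^6 = -1.
v=∞: 36080698 > 0 and 3145 > 0  ⇒  (a,b)_∞ = +1.
v=11: a=11^0·(≡1), b=11^-2·(≡7) mod 11; (1|11)=+1, (7|11)=-1; (−1)^{0·-2·5}·(+1)^-2·(-1)^0 = +1.
v=7: a=7^-2·(≡5), b=7^-2·(≡1) mod 7; (5|7)=-1, (1|7)=+1; (−1)^{-2·-2·3}·(-1)^-2·(+1)^-2 = +1.
v=43: a=43^1·(≡12), b=43^2·(≡31) mod 43; (12|43)=-1, (31|43)=+1; (−1)^{1·2·21}·(-1)^2·(+1)^1 = +1.
|Ram(36080698, 3145)| = 4, even; anisotropic at {5, 17, 23, 37}.

[5, 17, 23, 37]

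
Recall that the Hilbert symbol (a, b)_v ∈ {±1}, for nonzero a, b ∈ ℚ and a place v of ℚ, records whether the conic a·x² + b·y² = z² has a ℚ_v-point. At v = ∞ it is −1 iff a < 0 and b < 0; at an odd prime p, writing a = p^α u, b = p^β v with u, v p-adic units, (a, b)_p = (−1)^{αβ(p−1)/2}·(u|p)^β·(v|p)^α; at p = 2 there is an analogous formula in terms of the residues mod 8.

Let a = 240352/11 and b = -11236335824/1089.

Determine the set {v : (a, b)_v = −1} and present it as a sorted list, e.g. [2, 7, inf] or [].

[2, 7, 29, 37]

(a, b) ≡ (165242, -29) mod (ℚ^×)²; places V = {2, 3, 7, 11, 19, 29, 37, ∞}.
(a,b)_∞: sgn(165242)=+, sgn(-29)=−, so +1.
(a,b)_19: α=0, u≡14; β=2, v≡17 (mod 19); (14|19)=-1, (17|19)=+1; sign (−1)^0·-1^2·+1^0 = +1.
(a,b)_3: α=0, u≡2; β=-2, v≡1 (mod 3); (2|3)=-1, (1|3)=+1; sign (−1)^0·-1^-2·+1^0 = +1.
(a,b)_11: α=-1, u≡2; β=-2, v≡5 (mod 11); (2|11)=-1, (5|11)=+1; sign (−1)^0·-1^-2·+1^-1 = +1.
(a,b)_7: α=1, u≡2; β=2, v≡6 (mod 7); (2|7)=+1, (6|7)=-1; sign (−1)^0·+1^2·-1^1 = -1.
(a,b)_29: α=1, u≡10; β=1, v≡6 (mod 29); (10|29)=-1, (6|29)=+1; sign (−1)^0·-1^1·+1^1 = -1.
(a,b)_37: α=1, u≡12; β=2, v≡24 (mod 37); (12|37)=+1, (24|37)=-1; sign (−1)^0·+1^2·-1^1 = -1.
(a,b)_2: α=5, β=4; u≡5, v≡3 (mod 8); ε(u)ε(v)=0·1, αω(v)=5·1, βω(u)=4·1; sum ≡ 1  ⇒  -1.
|Ram(165242, -29)| = 4, even; anisotropic at {2, 7, 29, 37}.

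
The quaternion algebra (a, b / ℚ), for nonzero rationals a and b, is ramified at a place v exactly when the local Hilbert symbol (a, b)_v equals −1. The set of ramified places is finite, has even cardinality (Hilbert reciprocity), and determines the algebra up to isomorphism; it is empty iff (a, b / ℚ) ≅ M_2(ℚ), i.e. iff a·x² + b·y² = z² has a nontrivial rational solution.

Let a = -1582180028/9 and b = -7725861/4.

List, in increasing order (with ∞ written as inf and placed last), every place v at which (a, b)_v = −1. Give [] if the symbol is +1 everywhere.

(a, b) ≡ (-23, -95381) mod (ℚ^×)²; places V = {2, 3, 11, 13, 23, 29, ∞}.
(a,b)_2: α=2, β=-2; u≡1, v≡3 (mod 8); ε(u)ε(v)=0·1, αω(v)=2·1, βω(u)=-2·0; sum ≡ 0  ⇒  +1.
(a,b)_3: α=-2, u≡1; β=4, v≡1 (mod 3); (1|3)=+1, (1|3)=+1; sign (−1)^0·+1^4·+1^-2 = +1.
(a,b)_∞: sgn(-23)=−, sgn(-95381)=−, so -1.
(a,b)_29: α=2, u≡1; β=1, v≡18 (mod 29); (1|29)=+1, (18|29)=-1; sign (−1)^0·+1^1·-1^2 = +1.
(a,b)_13: α=2, u≡9; β=1, v≡6 (mod 13); (9|13)=+1, (6|13)=-1; sign (−1)^0·+1^1·-1^2 = +1.
(a,b)_11: α=2, u≡7; β=1, v≡8 (mod 11); (7|11)=-1, (8|11)=-1; sign (−1)^0·-1^1·-1^2 = -1.
(a,b)_23: α=1, u≡14; β=1, v≡2 (mod 23); (14|23)=-1, (2|23)=+1; sign (−1)^1·-1^1·+1^1 = +1.
Ram(-23, -95381) = {11, ∞}; no ℚ_11-point on the conic.

[11, inf]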